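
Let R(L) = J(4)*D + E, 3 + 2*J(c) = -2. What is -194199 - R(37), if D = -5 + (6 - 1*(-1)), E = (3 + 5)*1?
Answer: -194202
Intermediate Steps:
J(c) = -5/2 (J(c) = -3/2 + (1/2)*(-2) = -3/2 - 1 = -5/2)
E = 8 (E = 8*1 = 8)
D = 2 (D = -5 + (6 + 1) = -5 + 7 = 2)
R(L) = 3 (R(L) = -5/2*2 + 8 = -5 + 8 = 3)
-194199 - R(37) = -194199 - 1*3 = -194199 - 3 = -194202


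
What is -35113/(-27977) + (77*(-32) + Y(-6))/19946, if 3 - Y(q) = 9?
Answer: 315630354/279014621 ≈ 1.1312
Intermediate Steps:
Y(q) = -6 (Y(q) = 3 - 1*9 = 3 - 9 = -6)
-35113/(-27977) + (77*(-32) + Y(-6))/19946 = -35113/(-27977) + (77*(-32) - 6)/19946 = -35113*(-1/27977) + (-2464 - 6)*(1/19946) = 35113/27977 - 2470*1/19946 = 35113/27977 - 1235/9973 = 315630354/279014621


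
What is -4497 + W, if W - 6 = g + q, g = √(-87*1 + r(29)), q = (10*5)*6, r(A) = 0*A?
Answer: -4191 + I*√87 ≈ -4191.0 + 9.3274*I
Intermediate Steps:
r(A) = 0
q = 300 (q = 50*6 = 300)
g = I*√87 (g = √(-87*1 + 0) = √(-87 + 0) = √(-87) = I*√87 ≈ 9.3274*I)
W = 306 + I*√87 (W = 6 + (I*√87 + 300) = 6 + (300 + I*√87) = 306 + I*√87 ≈ 306.0 + 9.3274*I)
-4497 + W = -4497 + (306 + I*√87) = -4191 + I*√87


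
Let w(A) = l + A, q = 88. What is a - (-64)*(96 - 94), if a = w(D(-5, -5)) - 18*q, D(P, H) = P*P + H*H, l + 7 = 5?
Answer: -1408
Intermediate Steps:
l = -2 (l = -7 + 5 = -2)
D(P, H) = H² + P² (D(P, H) = P² + H² = H² + P²)
w(A) = -2 + A
a = -1536 (a = (-2 + ((-5)² + (-5)²)) - 18*88 = (-2 + (25 + 25)) - 1584 = (-2 + 50) - 1584 = 48 - 1584 = -1536)
a - (-64)*(96 - 94) = -1536 - (-64)*(96 - 94) = -1536 - (-64)*2 = -1536 - 1*(-128) = -1536 + 128 = -1408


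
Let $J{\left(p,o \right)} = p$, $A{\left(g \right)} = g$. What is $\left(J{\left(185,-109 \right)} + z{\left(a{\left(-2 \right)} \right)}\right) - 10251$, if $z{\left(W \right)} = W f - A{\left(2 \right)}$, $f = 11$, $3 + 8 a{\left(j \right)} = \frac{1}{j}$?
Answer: $- \frac{161165}{16} \approx -10073.0$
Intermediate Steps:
$a{\left(j \right)} = - \frac{3}{8} + \frac{1}{8 j}$
$z{\left(W \right)} = -2 + 11 W$ ($z{\left(W \right)} = W 11 - 2 = 11 W - 2 = -2 + 11 W$)
$\left(J{\left(185,-109 \right)} + z{\left(a{\left(-2 \right)} \right)}\right) - 10251 = \left(185 + \left(-2 + 11 \frac{1 - -6}{8 \left(-2\right)}\right)\right) - 10251 = \left(185 + \left(-2 + 11 \cdot \frac{1}{8} \left(- \frac{1}{2}\right) \left(1 + 6\right)\right)\right) - 10251 = \left(185 + \left(-2 + 11 \cdot \frac{1}{8} \left(- \frac{1}{2}\right) 7\right)\right) - 10251 = \left(185 + \left(-2 + 11 \left(- \frac{7}{16}\right)\right)\right) - 10251 = \left(185 - \frac{109}{16}\right) - 10251 = \frac{2851}{16} - 10251 = - \frac{161165}{16}$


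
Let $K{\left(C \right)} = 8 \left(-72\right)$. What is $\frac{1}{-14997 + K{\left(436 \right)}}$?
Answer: $- \frac{1}{15573} \approx -6.4214 \cdot 10^{-5}$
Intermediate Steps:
$K{\left(C \right)} = -576$
$\frac{1}{-14997 + K{\left(436 \right)}} = \frac{1}{-14997 - 576} = \frac{1}{-15573} = - \frac{1}{15573}$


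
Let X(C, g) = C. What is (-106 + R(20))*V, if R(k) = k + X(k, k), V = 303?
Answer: -19998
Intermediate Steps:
R(k) = 2*k (R(k) = k + k = 2*k)
(-106 + R(20))*V = (-106 + 2*20)*303 = (-106 + 40)*303 = -66*303 = -19998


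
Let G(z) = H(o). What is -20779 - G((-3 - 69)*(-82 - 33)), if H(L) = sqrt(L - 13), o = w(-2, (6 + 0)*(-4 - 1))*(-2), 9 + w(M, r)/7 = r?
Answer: -20779 - sqrt(533) ≈ -20802.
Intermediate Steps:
w(M, r) = -63 + 7*r
o = 546 (o = (-63 + 7*((6 + 0)*(-4 - 1)))*(-2) = (-63 + 7*(6*(-5)))*(-2) = (-63 + 7*(-30))*(-2) = (-63 - 210)*(-2) = -273*(-2) = 546)
H(L) = sqrt(-13 + L)
G(z) = sqrt(533) (G(z) = sqrt(-13 + 546) = sqrt(533))
-20779 - G((-3 - 69)*(-82 - 33)) = -20779 - sqrt(533)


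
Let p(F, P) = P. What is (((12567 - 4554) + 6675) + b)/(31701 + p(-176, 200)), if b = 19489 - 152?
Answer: 34025/31901 ≈ 1.0666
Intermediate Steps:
b = 19337
(((12567 - 4554) + 6675) + b)/(31701 + p(-176, 200)) = (((12567 - 4554) + 6675) + 19337)/(31701 + 200) = ((8013 + 6675) + 19337)/31901 = (14688 + 19337)*(1/31901) = 34025*(1/31901) = 34025/31901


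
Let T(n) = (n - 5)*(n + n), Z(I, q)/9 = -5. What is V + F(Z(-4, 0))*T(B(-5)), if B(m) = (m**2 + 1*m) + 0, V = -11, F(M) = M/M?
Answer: 589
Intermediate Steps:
Z(I, q) = -45 (Z(I, q) = 9*(-5) = -45)
F(M) = 1
B(m) = m + m**2 (B(m) = (m**2 + m) + 0 = (m + m**2) + 0 = m + m**2)
T(n) = 2*n*(-5 + n) (T(n) = (-5 + n)*(2*n) = 2*n*(-5 + n))
V + F(Z(-4, 0))*T(B(-5)) = -11 + 1*(2*(-5*(1 - 5))*(-5 - 5*(1 - 5))) = -11 + 1*(2*(-5*(-4))*(-5 - 5*(-4))) = -11 + 1*(2*20*(-5 + 20)) = -11 + 1*(2*20*15) = -11 + 1*600 = -11 + 600 = 589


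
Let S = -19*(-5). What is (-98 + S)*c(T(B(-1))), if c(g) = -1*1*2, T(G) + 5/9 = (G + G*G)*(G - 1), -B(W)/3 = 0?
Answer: 6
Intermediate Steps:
B(W) = 0 (B(W) = -3*0 = 0)
S = 95
T(G) = -5/9 + (-1 + G)*(G + G²) (T(G) = -5/9 + (G + G*G)*(G - 1) = -5/9 + (G + G²)*(-1 + G) = -5/9 + (-1 + G)*(G + G²))
c(g) = -2 (c(g) = -1*2 = -2)
(-98 + S)*c(T(B(-1))) = (-98 + 95)*(-2) = -3*(-2) = 6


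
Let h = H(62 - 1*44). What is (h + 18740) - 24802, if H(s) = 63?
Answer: -5999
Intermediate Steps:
h = 63
(h + 18740) - 24802 = (63 + 18740) - 24802 = 18803 - 24802 = -5999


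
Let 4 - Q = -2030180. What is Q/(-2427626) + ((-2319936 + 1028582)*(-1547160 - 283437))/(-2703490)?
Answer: -1434697239247796937/1640765653685 ≈ -8.7441e+5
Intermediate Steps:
Q = 2030184 (Q = 4 - 1*(-2030180) = 4 + 2030180 = 2030184)
Q/(-2427626) + ((-2319936 + 1028582)*(-1547160 - 283437))/(-2703490) = 2030184/(-2427626) + ((-2319936 + 1028582)*(-1547160 - 283437))/(-2703490) = 2030184*(-1/2427626) - 1291354*(-1830597)*(-1/2703490) = -1015092/1213813 + 2363948758338*(-1/2703490) = -1015092/1213813 - 1181974379169/1351745 = -1434697239247796937/1640765653685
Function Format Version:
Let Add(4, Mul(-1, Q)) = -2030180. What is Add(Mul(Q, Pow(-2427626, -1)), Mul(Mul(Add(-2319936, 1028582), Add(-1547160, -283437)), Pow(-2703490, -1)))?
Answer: Rational(-1434697239247796937, 1640765653685) ≈ -8.7441e+5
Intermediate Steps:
Q = 2030184 (Q = Add(4, Mul(-1, -2030180)) = Add(4, 2030180) = 2030184)
Add(Mul(Q, Pow(-2427626, -1)), Mul(Mul(Add(-2319936, 1028582), Add(-1547160, -283437)), Pow(-2703490, -1))) = Add(Mul(2030184, Pow(-2427626, -1)), Mul(Mul(Add(-2319936, 1028582), Add(-1547160, -283437)), Pow(-2703490, -1))) = Add(Mul(2030184, Rational(-1, 2427626)), Mul(Mul(-1291354, -1830597), Rational(-1, 2703490))) = Add(Rational(-1015092, 1213813), Mul(2363948758338, Rational(-1, 2703490))) = Add(Rational(-1015092, 1213813), Rational(-1181974379169, 1351745)) = Rational(-1434697239247796937, 1640765653685)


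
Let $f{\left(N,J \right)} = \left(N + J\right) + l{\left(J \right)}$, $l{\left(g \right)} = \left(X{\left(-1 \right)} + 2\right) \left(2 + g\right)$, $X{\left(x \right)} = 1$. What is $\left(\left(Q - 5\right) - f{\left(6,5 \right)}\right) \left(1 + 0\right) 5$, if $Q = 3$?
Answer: $-170$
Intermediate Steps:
$l{\left(g \right)} = 6 + 3 g$ ($l{\left(g \right)} = \left(1 + 2\right) \left(2 + g\right) = 3 \left(2 + g\right) = 6 + 3 g$)
$f{\left(N,J \right)} = 6 + N + 4 J$ ($f{\left(N,J \right)} = \left(N + J\right) + \left(6 + 3 J\right) = \left(J + N\right) + \left(6 + 3 J\right) = 6 + N + 4 J$)
$\left(\left(Q - 5\right) - f{\left(6,5 \right)}\right) \left(1 + 0\right) 5 = \left(\left(3 - 5\right) - \left(6 + 6 + 4 \cdot 5\right)\right) \left(1 + 0\right) 5 = \left(-2 - \left(6 + 6 + 20\right)\right) 1 \cdot 5 = \left(-2 - 32\right) 5 = \left(-34\right) 5 = -170$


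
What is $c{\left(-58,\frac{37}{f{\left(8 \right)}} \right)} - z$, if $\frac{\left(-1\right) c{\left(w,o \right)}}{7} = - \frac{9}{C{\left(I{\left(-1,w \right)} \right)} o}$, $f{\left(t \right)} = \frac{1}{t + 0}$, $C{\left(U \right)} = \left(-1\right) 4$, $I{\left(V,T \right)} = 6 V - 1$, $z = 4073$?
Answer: $- \frac{4822495}{1184} \approx -4073.1$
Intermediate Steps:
$I{\left(V,T \right)} = -1 + 6 V$
$C{\left(U \right)} = -4$
$f{\left(t \right)} = \frac{1}{t}$
$c{\left(w,o \right)} = - \frac{63}{4 o}$ ($c{\left(w,o \right)} = - 7 \left(- \frac{9}{\left(-4\right) o}\right) = - 7 \left(- 9 \left(- \frac{1}{4 o}\right)\right) = - 7 \frac{9}{4 o} = - \frac{63}{4 o}$)
$c{\left(-58,\frac{37}{f{\left(8 \right)}} \right)} - z = - \frac{63}{4 \frac{37}{\frac{1}{8}}} - 4073 = - \frac{63}{4 \cdot 37 \frac{1}{\frac{1}{8}}} - 4073 = - \frac{63}{4 \cdot 37 \cdot 8} - 4073 = - \frac{63}{4 \cdot 296} - 4073 = \left(- \frac{63}{4}\right) \frac{1}{296} - 4073 = - \frac{63}{1184} - 4073 = - \frac{4822495}{1184}$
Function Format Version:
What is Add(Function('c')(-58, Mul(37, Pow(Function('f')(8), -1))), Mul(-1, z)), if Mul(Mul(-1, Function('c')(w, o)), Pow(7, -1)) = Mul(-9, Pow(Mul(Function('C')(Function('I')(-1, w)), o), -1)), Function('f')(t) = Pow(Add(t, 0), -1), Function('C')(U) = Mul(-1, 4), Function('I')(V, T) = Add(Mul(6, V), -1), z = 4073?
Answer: Rational(-4822495, 1184) ≈ -4073.1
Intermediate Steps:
Function('I')(V, T) = Add(-1, Mul(6, V))
Function('C')(U) = -4
Function('f')(t) = Pow(t, -1)
Function('c')(w, o) = Mul(Rational(-63, 4), Pow(o, -1)) (Function('c')(w, o) = Mul(-7, Mul(-9, Pow(Mul(-4, o), -1))) = Mul(-7, Mul(-9, Mul(Rational(-1, 4), Pow(o, -1)))) = Mul(-7, Mul(Rational(9, 4), Pow(o, -1))) = Mul(Rational(-63, 4), Pow(o, -1)))
Add(Function('c')(-58, Mul(37, Pow(Function('f')(8), -1))), Mul(-1, z)) = Add(Mul(Rational(-63, 4), Pow(Mul(37, Pow(Pow(8, -1), -1)), -1)), Mul(-1, 4073)) = Add(Mul(Rational(-63, 4), Pow(Mul(37, Pow(Rational(1, 8), -1)), -1)), -4073) = Add(Mul(Rational(-63, 4), Pow(Mul(37, 8), -1)), -4073) = Add(Mul(Rational(-63, 4), Pow(296, -1)), -4073) = Add(Mul(Rational(-63, 4), Rational(1, 296)), -4073) = Add(Rational(-63, 1184), -4073) = Rational(-4822495, 1184)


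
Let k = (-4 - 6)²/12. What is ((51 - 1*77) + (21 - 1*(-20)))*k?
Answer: 125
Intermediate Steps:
k = 25/3 (k = (-10)²*(1/12) = 100*(1/12) = 25/3 ≈ 8.3333)
((51 - 1*77) + (21 - 1*(-20)))*k = ((51 - 1*77) + (21 - 1*(-20)))*(25/3) = ((51 - 77) + (21 + 20))*(25/3) = (-26 + 41)*(25/3) = 15*(25/3) = 125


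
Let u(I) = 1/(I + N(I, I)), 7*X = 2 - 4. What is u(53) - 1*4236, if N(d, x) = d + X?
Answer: -3134633/740 ≈ -4236.0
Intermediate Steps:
X = -2/7 (X = (2 - 4)/7 = (⅐)*(-2) = -2/7 ≈ -0.28571)
N(d, x) = -2/7 + d (N(d, x) = d - 2/7 = -2/7 + d)
u(I) = 1/(-2/7 + 2*I) (u(I) = 1/(I + (-2/7 + I)) = 1/(-2/7 + 2*I))
u(53) - 1*4236 = 7/(2*(-1 + 7*53)) - 1*4236 = 7/(2*(-1 + 371)) - 4236 = (7/2)/370 - 4236 = (7/2)*(1/370) - 4236 = 7/740 - 4236 = -3134633/740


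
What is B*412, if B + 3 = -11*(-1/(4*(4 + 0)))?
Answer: -3811/4 ≈ -952.75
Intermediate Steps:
B = -37/16 (B = -3 - 11*(-1/(4*(4 + 0))) = -3 - 11/(4*(-4)) = -3 - 11/(-16) = -3 - 11*(-1/16) = -3 + 11/16 = -37/16 ≈ -2.3125)
B*412 = -37/16*412 = -3811/4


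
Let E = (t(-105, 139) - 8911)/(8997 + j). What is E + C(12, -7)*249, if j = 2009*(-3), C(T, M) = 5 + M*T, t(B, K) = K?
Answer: -9738607/495 ≈ -19674.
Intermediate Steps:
j = -6027
E = -1462/495 (E = (139 - 8911)/(8997 - 6027) = -8772/2970 = -8772*1/2970 = -1462/495 ≈ -2.9535)
E + C(12, -7)*249 = -1462/495 + (5 - 7*12)*249 = -1462/495 + (5 - 84)*249 = -1462/495 - 79*249 = -1462/495 - 19671 = -9738607/495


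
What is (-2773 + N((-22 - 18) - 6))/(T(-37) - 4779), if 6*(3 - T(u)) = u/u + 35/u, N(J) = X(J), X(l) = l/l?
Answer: 307692/530137 ≈ 0.58040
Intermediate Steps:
X(l) = 1
N(J) = 1
T(u) = 17/6 - 35/(6*u) (T(u) = 3 - (u/u + 35/u)/6 = 3 - (1 + 35/u)/6 = 3 + (-⅙ - 35/(6*u)) = 17/6 - 35/(6*u))
(-2773 + N((-22 - 18) - 6))/(T(-37) - 4779) = (-2773 + 1)/((⅙)*(-35 + 17*(-37))/(-37) - 4779) = -2772/((⅙)*(-1/37)*(-35 - 629) - 4779) = -2772/((⅙)*(-1/37)*(-664) - 4779) = -2772/(332/111 - 4779) = -2772/(-530137/111) = -2772*(-111/530137) = 307692/530137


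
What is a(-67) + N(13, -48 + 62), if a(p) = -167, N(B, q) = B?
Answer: -154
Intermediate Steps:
a(-67) + N(13, -48 + 62) = -167 + 13 = -154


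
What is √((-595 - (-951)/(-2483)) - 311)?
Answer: 3*I*√620901463/2483 ≈ 30.106*I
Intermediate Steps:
√((-595 - (-951)/(-2483)) - 311) = √((-595 - (-951)*(-1)/2483) - 311) = √((-595 - 1*951/2483) - 311) = √((-595 - 951/2483) - 311) = √(-1478336/2483 - 311) = √(-2250549/2483) = 3*I*√620901463/2483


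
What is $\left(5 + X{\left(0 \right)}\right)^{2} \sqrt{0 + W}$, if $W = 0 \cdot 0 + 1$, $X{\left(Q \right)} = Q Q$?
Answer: $25$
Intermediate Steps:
$X{\left(Q \right)} = Q^{2}$
$W = 1$ ($W = 0 + 1 = 1$)
$\left(5 + X{\left(0 \right)}\right)^{2} \sqrt{0 + W} = \left(5 + 0^{2}\right)^{2} \sqrt{0 + 1} = \left(5 + 0\right)^{2} \sqrt{1} = 5^{2} \cdot 1 = 25 \cdot 1 = 25$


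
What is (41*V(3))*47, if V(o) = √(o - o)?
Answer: 0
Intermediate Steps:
V(o) = 0 (V(o) = √0 = 0)
(41*V(3))*47 = (41*0)*47 = 0*47 = 0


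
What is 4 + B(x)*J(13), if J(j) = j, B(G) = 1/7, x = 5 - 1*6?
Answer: 41/7 ≈ 5.8571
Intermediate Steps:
x = -1 (x = 5 - 6 = -1)
B(G) = 1/7
4 + B(x)*J(13) = 4 + (1/7)*13 = 4 + 13/7 = 41/7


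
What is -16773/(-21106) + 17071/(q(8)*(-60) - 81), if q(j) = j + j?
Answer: -342839833/21971346 ≈ -15.604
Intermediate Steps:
q(j) = 2*j
-16773/(-21106) + 17071/(q(8)*(-60) - 81) = -16773/(-21106) + 17071/((2*8)*(-60) - 81) = -16773*(-1/21106) + 17071/(16*(-60) - 81) = 16773/21106 + 17071/(-960 - 81) = 16773/21106 + 17071/(-1041) = 16773/21106 + 17071*(-1/1041) = 16773/21106 - 17071/1041 = -342839833/21971346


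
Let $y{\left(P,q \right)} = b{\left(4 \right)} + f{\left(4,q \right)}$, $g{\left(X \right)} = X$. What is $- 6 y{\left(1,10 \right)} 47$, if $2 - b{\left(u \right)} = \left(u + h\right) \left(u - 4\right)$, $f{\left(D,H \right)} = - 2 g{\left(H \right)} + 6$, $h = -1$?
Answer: $3384$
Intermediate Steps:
$f{\left(D,H \right)} = 6 - 2 H$ ($f{\left(D,H \right)} = - 2 H + 6 = 6 - 2 H$)
$b{\left(u \right)} = 2 - \left(-1 + u\right) \left(-4 + u\right)$ ($b{\left(u \right)} = 2 - \left(u - 1\right) \left(u - 4\right) = 2 - \left(-1 + u\right) \left(-4 + u\right)$)
$y{\left(P,q \right)} = 8 - 2 q$ ($y{\left(P,q \right)} = \left(-2 - 4^{2} + 5 \cdot 4\right) - \left(-6 + 2 q\right) = \left(-2 - 16 + 20\right) - \left(-6 + 2 q\right) = 2 - \left(-6 + 2 q\right) = 8 - 2 q$)
$- 6 y{\left(1,10 \right)} 47 = - 6 \left(8 - 20\right) 47 = \left(-6\right) \left(-12\right) 47 = 72 \cdot 47 = 3384$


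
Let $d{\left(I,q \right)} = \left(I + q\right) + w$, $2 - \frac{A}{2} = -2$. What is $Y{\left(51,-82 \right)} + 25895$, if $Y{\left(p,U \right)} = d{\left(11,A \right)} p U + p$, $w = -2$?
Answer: $-45148$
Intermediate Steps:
$A = 8$ ($A = 4 - -4 = 4 + 4 = 8$)
$d{\left(I,q \right)} = -2 + I + q$ ($d{\left(I,q \right)} = \left(I + q\right) - 2 = -2 + I + q$)
$Y{\left(p,U \right)} = p + 17 U p$ ($Y{\left(p,U \right)} = \left(-2 + 11 + 8\right) p U + p = 17 p U + p = 17 U p + p = p + 17 U p$)
$Y{\left(51,-82 \right)} + 25895 = 51 \left(1 + 17 \left(-82\right)\right) + 25895 = 51 \left(1 - 1394\right) + 25895 = 51 \left(-1393\right) + 25895 = -71043 + 25895 = -45148$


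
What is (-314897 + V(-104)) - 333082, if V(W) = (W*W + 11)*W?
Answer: -1773987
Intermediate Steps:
V(W) = W*(11 + W**2) (V(W) = (W**2 + 11)*W = (11 + W**2)*W = W*(11 + W**2))
(-314897 + V(-104)) - 333082 = (-314897 - 104*(11 + (-104)**2)) - 333082 = (-314897 - 104*(11 + 10816)) - 333082 = (-314897 - 104*10827) - 333082 = (-314897 - 1126008) - 333082 = -1440905 - 333082 = -1773987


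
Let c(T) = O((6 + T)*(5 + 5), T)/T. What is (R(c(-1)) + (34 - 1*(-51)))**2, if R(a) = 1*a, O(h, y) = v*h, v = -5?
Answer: 112225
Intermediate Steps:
O(h, y) = -5*h
c(T) = (-300 - 50*T)/T (c(T) = (-5*(6 + T)*(5 + 5))/T = (-5*(6 + T)*10)/T = (-5*(60 + 10*T))/T = (-300 - 50*T)/T)
R(a) = a
(R(c(-1)) + (34 - 1*(-51)))**2 = ((-50 - 300/(-1)) + (34 - 1*(-51)))**2 = ((-50 - 300*(-1)) + (34 + 51))**2 = ((-50 + 300) + 85)**2 = (250 + 85)**2 = 335**2 = 112225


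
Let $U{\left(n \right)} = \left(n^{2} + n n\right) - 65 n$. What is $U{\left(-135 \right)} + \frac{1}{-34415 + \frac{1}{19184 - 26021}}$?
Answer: $\frac{10641232468263}{235295356} \approx 45225.0$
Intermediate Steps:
$U{\left(n \right)} = - 65 n + 2 n^{2}$ ($U{\left(n \right)} = \left(n^{2} + n^{2}\right) - 65 n = 2 n^{2} - 65 n = - 65 n + 2 n^{2}$)
$U{\left(-135 \right)} + \frac{1}{-34415 + \frac{1}{19184 - 26021}} = - 135 \left(-65 + 2 \left(-135\right)\right) + \frac{1}{-34415 + \frac{1}{19184 - 26021}} = - 135 \left(-65 - 270\right) + \frac{1}{-34415 + \frac{1}{-6837}} = \left(-135\right) \left(-335\right) + \frac{1}{-34415 - \frac{1}{6837}} = 45225 + \frac{1}{- \frac{235295356}{6837}} = 45225 - \frac{6837}{235295356} = \frac{10641232468263}{235295356}$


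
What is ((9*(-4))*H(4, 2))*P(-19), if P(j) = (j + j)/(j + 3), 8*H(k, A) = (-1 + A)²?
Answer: -171/16 ≈ -10.688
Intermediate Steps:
H(k, A) = (-1 + A)²/8
P(j) = 2*j/(3 + j) (P(j) = (2*j)/(3 + j) = 2*j/(3 + j))
((9*(-4))*H(4, 2))*P(-19) = ((9*(-4))*((-1 + 2)²/8))*(2*(-19)/(3 - 19)) = (-9*1²/2)*(2*(-19)/(-16)) = (-9/2)*(2*(-19)*(-1/16)) = -36*⅛*(19/8) = -9/2*19/8 = -171/16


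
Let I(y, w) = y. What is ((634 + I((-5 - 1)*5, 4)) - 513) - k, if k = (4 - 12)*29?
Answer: 323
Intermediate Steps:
k = -232 (k = -8*29 = -232)
((634 + I((-5 - 1)*5, 4)) - 513) - k = ((634 + (-5 - 1)*5) - 513) - 1*(-232) = ((634 - 6*5) - 513) + 232 = ((634 - 30) - 513) + 232 = (604 - 513) + 232 = 91 + 232 = 323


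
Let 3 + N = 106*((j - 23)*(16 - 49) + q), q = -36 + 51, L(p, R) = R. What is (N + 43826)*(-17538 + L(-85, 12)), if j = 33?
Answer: -182848758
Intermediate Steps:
q = 15
N = -33393 (N = -3 + 106*((33 - 23)*(16 - 49) + 15) = -3 + 106*(10*(-33) + 15) = -3 + 106*(-330 + 15) = -3 + 106*(-315) = -3 - 33390 = -33393)
(N + 43826)*(-17538 + L(-85, 12)) = (-33393 + 43826)*(-17538 + 12) = 10433*(-17526) = -182848758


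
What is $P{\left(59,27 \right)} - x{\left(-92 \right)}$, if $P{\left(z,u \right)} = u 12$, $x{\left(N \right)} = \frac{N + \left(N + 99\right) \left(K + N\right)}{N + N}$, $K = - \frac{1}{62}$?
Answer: $\frac{3650553}{11408} \approx 320.0$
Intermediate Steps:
$K = - \frac{1}{62}$ ($K = \left(-1\right) \frac{1}{62} = - \frac{1}{62} \approx -0.016129$)
$x{\left(N \right)} = \frac{N + \left(99 + N\right) \left(- \frac{1}{62} + N\right)}{2 N}$ ($x{\left(N \right)} = \frac{N + \left(N + 99\right) \left(- \frac{1}{62} + N\right)}{N + N} = \frac{N + \left(99 + N\right) \left(- \frac{1}{62} + N\right)}{2 N}$)
$P{\left(z,u \right)} = 12 u$
$P{\left(59,27 \right)} - x{\left(-92 \right)} = 12 \cdot 27 - \frac{-99 - 92 \left(6199 + 62 \left(-92\right)\right)}{124 \left(-92\right)} = 324 - \frac{1}{124} \left(- \frac{1}{92}\right) \left(-99 - 92 \left(6199 - 5704\right)\right) = 324 - \frac{1}{124} \left(- \frac{1}{92}\right) \left(-99 - 45540\right) = 324 - \frac{1}{124} \left(- \frac{1}{92}\right) \left(-45639\right) = 324 - \frac{45639}{11408} = \frac{3650553}{11408}$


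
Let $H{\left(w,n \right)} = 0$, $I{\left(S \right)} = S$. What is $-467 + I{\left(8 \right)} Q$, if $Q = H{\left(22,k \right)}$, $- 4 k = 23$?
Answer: $-467$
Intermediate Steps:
$k = - \frac{23}{4}$ ($k = \left(- \frac{1}{4}\right) 23 = - \frac{23}{4} \approx -5.75$)
$Q = 0$
$-467 + I{\left(8 \right)} Q = -467 + 8 \cdot 0 = -467 + 0 = -467$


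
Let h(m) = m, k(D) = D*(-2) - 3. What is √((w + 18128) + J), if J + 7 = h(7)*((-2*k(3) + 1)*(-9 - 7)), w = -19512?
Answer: 3*I*√391 ≈ 59.321*I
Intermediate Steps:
k(D) = -3 - 2*D (k(D) = -2*D - 3 = -3 - 2*D)
J = -2135 (J = -7 + 7*((-2*(-3 - 2*3) + 1)*(-9 - 7)) = -7 + 7*((-2*(-3 - 6) + 1)*(-16)) = -7 + 7*((-2*(-9) + 1)*(-16)) = -7 + 7*((18 + 1)*(-16)) = -7 + 7*(19*(-16)) = -7 + 7*(-304) = -7 - 2128 = -2135)
√((w + 18128) + J) = √((-19512 + 18128) - 2135) = √(-1384 - 2135) = √(-3519) = 3*I*√391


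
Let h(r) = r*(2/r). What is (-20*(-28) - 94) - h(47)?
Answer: 464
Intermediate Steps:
h(r) = 2
(-20*(-28) - 94) - h(47) = (-20*(-28) - 94) - 1*2 = (560 - 94) - 2 = 466 - 2 = 464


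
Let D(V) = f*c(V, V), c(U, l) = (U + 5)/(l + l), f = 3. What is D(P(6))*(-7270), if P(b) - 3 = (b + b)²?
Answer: -552520/49 ≈ -11276.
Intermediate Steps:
c(U, l) = (5 + U)/(2*l) (c(U, l) = (5 + U)/((2*l)) = (5 + U)*(1/(2*l)) = (5 + U)/(2*l))
P(b) = 3 + 4*b² (P(b) = 3 + (b + b)² = 3 + (2*b)² = 3 + 4*b²)
D(V) = 3*(5 + V)/(2*V) (D(V) = 3*((5 + V)/(2*V)) = 3*(5 + V)/(2*V))
D(P(6))*(-7270) = (3*(5 + (3 + 4*6²))/(2*(3 + 4*6²)))*(-7270) = (3*(5 + (3 + 4*36))/(2*(3 + 4*36)))*(-7270) = (3*(5 + (3 + 144))/(2*(3 + 144)))*(-7270) = ((3/2)*(5 + 147)/147)*(-7270) = ((3/2)*(1/147)*152)*(-7270) = (76/49)*(-7270) = -552520/49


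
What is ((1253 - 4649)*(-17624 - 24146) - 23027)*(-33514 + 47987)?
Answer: 2052675095389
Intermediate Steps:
((1253 - 4649)*(-17624 - 24146) - 23027)*(-33514 + 47987) = (-3396*(-41770) - 23027)*14473 = (141850920 - 23027)*14473 = 141827893*14473 = 2052675095389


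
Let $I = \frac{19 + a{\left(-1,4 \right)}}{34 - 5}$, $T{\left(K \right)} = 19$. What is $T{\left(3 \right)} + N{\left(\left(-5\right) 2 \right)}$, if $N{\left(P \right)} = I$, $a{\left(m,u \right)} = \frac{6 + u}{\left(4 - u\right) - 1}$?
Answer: $\frac{560}{29} \approx 19.31$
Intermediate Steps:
$a{\left(m,u \right)} = \frac{6 + u}{3 - u}$
$I = \frac{9}{29}$ ($I = \frac{19 + \frac{-6 - 4}{-3 + 4}}{34 - 5} = \frac{19 + \frac{-6 - 4}{1}}{29} = \left(19 + 1 \left(-10\right)\right) \frac{1}{29} = \left(19 - 10\right) \frac{1}{29} = 9 \cdot \frac{1}{29} = \frac{9}{29} \approx 0.31034$)
$N{\left(P \right)} = \frac{9}{29}$
$T{\left(3 \right)} + N{\left(\left(-5\right) 2 \right)} = 19 + \frac{9}{29} = \frac{560}{29}$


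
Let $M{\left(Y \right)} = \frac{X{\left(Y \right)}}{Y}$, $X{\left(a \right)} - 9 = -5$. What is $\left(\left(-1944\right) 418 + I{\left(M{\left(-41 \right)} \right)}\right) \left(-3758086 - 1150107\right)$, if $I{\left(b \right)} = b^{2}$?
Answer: $\frac{6704430335145248}{1681} \approx 3.9884 \cdot 10^{12}$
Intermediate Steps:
$X{\left(a \right)} = 4$ ($X{\left(a \right)} = 9 - 5 = 4$)
$M{\left(Y \right)} = \frac{4}{Y}$
$\left(\left(-1944\right) 418 + I{\left(M{\left(-41 \right)} \right)}\right) \left(-3758086 - 1150107\right) = \left(\left(-1944\right) 418 + \left(\frac{4}{-41}\right)^{2}\right) \left(-3758086 - 1150107\right) = \left(-812592 + \left(4 \left(- \frac{1}{41}\right)\right)^{2}\right) \left(-4908193\right) = \left(-812592 + \left(- \frac{4}{41}\right)^{2}\right) \left(-4908193\right) = \left(-812592 + \frac{16}{1681}\right) \left(-4908193\right) = \left(- \frac{1365967136}{1681}\right) \left(-4908193\right) = \frac{6704430335145248}{1681}$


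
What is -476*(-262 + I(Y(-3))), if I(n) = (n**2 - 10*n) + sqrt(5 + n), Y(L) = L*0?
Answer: 124712 - 476*sqrt(5) ≈ 1.2365e+5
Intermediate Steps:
Y(L) = 0
I(n) = n**2 + sqrt(5 + n) - 10*n
-476*(-262 + I(Y(-3))) = -476*(-262 + (0**2 + sqrt(5 + 0) - 10*0)) = -476*(-262 + (0 + sqrt(5) + 0)) = -476*(-262 + sqrt(5)) = 124712 - 476*sqrt(5)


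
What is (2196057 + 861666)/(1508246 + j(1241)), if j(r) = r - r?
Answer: 3057723/1508246 ≈ 2.0273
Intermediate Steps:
j(r) = 0
(2196057 + 861666)/(1508246 + j(1241)) = (2196057 + 861666)/(1508246 + 0) = 3057723/1508246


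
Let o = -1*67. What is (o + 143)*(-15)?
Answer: -1140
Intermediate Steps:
o = -67
(o + 143)*(-15) = (-67 + 143)*(-15) = 76*(-15) = -1140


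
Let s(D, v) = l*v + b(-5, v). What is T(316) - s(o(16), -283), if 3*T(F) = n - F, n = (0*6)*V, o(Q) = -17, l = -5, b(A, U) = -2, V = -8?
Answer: -4555/3 ≈ -1518.3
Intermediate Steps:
s(D, v) = -2 - 5*v (s(D, v) = -5*v - 2 = -2 - 5*v)
n = 0 (n = (0*6)*(-8) = 0*(-8) = 0)
T(F) = -F/3 (T(F) = (0 - F)/3 = (-F)/3 = -F/3)
T(316) - s(o(16), -283) = -⅓*316 - (-2 - 5*(-283)) = -316/3 - (-2 + 1415) = -316/3 - 1*1413 = -316/3 - 1413 = -4555/3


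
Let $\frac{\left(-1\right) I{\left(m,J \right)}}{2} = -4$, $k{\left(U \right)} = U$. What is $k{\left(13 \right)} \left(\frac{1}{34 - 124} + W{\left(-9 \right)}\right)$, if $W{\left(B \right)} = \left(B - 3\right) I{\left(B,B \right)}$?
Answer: $- \frac{112333}{90} \approx -1248.1$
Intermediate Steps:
$I{\left(m,J \right)} = 8$ ($I{\left(m,J \right)} = \left(-2\right) \left(-4\right) = 8$)
$W{\left(B \right)} = -24 + 8 B$ ($W{\left(B \right)} = \left(B - 3\right) 8 = \left(-3 + B\right) 8 = -24 + 8 B$)
$k{\left(13 \right)} \left(\frac{1}{34 - 124} + W{\left(-9 \right)}\right) = 13 \left(\frac{1}{34 - 124} + \left(-24 + 8 \left(-9\right)\right)\right) = 13 \left(\frac{1}{-90} - 96\right) = 13 \left(- \frac{1}{90} - 96\right) = 13 \left(- \frac{8641}{90}\right) = - \frac{112333}{90}$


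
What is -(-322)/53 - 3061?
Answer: -161911/53 ≈ -3054.9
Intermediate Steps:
-(-322)/53 - 3061 = -1*(-322/53) - 3061 = 322/53 - 3061 = -161911/53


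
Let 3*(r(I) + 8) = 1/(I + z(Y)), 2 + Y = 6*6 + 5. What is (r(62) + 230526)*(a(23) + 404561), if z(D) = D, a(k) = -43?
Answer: 28254350542690/303 ≈ 9.3249e+10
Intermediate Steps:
Y = 39 (Y = -2 + (6*6 + 5) = -2 + (36 + 5) = -2 + 41 = 39)
r(I) = -8 + 1/(3*(39 + I)) (r(I) = -8 + 1/(3*(I + 39)) = -8 + 1/(3*(39 + I)))
(r(62) + 230526)*(a(23) + 404561) = ((-935 - 24*62)/(3*(39 + 62)) + 230526)*(-43 + 404561) = ((⅓)*(-935 - 1488)/101 + 230526)*404518 = ((⅓)*(1/101)*(-2423) + 230526)*404518 = (-2423/303 + 230526)*404518 = (69846955/303)*404518 = 28254350542690/303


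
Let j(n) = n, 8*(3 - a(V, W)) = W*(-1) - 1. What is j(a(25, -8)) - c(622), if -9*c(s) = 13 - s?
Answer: -1573/24 ≈ -65.542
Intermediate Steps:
a(V, W) = 25/8 + W/8 (a(V, W) = 3 - (W*(-1) - 1)/8 = 3 - (-W - 1)/8 = 3 - (-1 - W)/8 = 3 + (⅛ + W/8) = 25/8 + W/8)
c(s) = -13/9 + s/9 (c(s) = -(13 - s)/9 = -13/9 + s/9)
j(a(25, -8)) - c(622) = (25/8 + (⅛)*(-8)) - (-13/9 + (⅑)*622) = (25/8 - 1) - (-13/9 + 622/9) = 17/8 - 1*203/3 = 17/8 - 203/3 = -1573/24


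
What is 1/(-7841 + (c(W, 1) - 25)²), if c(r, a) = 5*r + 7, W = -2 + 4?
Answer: -1/7777 ≈ -0.00012858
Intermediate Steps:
W = 2
c(r, a) = 7 + 5*r
1/(-7841 + (c(W, 1) - 25)²) = 1/(-7841 + ((7 + 5*2) - 25)²) = 1/(-7841 + ((7 + 10) - 25)²) = 1/(-7841 + (17 - 25)²) = 1/(-7841 + (-8)²) = 1/(-7841 + 64) = 1/(-7777) = -1/7777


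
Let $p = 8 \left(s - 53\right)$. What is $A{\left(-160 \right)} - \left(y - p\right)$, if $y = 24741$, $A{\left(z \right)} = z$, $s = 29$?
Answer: $-25093$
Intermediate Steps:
$p = -192$ ($p = 8 \left(29 - 53\right) = 8 \left(-24\right) = -192$)
$A{\left(-160 \right)} - \left(y - p\right) = -160 - \left(24741 - -192\right) = -160 - \left(24741 + 192\right) = -160 - 24933 = -25093$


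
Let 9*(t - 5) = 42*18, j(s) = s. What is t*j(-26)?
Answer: -2314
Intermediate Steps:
t = 89 (t = 5 + (42*18)/9 = 5 + (⅑)*756 = 5 + 84 = 89)
t*j(-26) = 89*(-26) = -2314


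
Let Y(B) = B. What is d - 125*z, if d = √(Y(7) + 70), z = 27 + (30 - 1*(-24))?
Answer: -10125 + √77 ≈ -10116.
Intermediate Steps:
z = 81 (z = 27 + (30 + 24) = 27 + 54 = 81)
d = √77 (d = √(7 + 70) = √77 ≈ 8.7750)
d - 125*z = √77 - 125*81 = √77 - 10125 = -10125 + √77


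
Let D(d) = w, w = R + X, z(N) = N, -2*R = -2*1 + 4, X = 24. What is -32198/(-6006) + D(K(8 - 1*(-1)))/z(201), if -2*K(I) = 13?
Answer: 1101656/201201 ≈ 5.4754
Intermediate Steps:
R = -1 (R = -(-2*1 + 4)/2 = -(-2 + 4)/2 = -½*2 = -1)
K(I) = -13/2 (K(I) = -½*13 = -13/2)
w = 23 (w = -1 + 24 = 23)
D(d) = 23
-32198/(-6006) + D(K(8 - 1*(-1)))/z(201) = -32198/(-6006) + 23/201 = -32198*(-1/6006) + 23*(1/201) = 16099/3003 + 23/201 = 1101656/201201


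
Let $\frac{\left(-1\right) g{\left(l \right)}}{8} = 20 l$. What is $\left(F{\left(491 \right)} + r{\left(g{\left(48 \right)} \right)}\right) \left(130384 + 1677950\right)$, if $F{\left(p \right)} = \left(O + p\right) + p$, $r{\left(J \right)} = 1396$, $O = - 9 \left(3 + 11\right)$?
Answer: $4072368168$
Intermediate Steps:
$g{\left(l \right)} = - 160 l$ ($g{\left(l \right)} = - 8 \cdot 20 l = - 160 l$)
$O = -126$ ($O = \left(-9\right) 14 = -126$)
$F{\left(p \right)} = -126 + 2 p$ ($F{\left(p \right)} = \left(-126 + p\right) + p = -126 + 2 p$)
$\left(F{\left(491 \right)} + r{\left(g{\left(48 \right)} \right)}\right) \left(130384 + 1677950\right) = \left(\left(-126 + 2 \cdot 491\right) + 1396\right) \left(130384 + 1677950\right) = \left(\left(-126 + 982\right) + 1396\right) 1808334 = \left(856 + 1396\right) 1808334 = 2252 \cdot 1808334 = 4072368168$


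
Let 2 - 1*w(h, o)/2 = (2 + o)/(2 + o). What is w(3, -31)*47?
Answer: 94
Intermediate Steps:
w(h, o) = 2 (w(h, o) = 4 - 2*(2 + o)/(2 + o) = 4 - 2*1 = 4 - 2 = 2)
w(3, -31)*47 = 2*47 = 94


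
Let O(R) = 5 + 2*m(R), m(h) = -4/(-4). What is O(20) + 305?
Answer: 312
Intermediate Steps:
m(h) = 1 (m(h) = -4*(-¼) = 1)
O(R) = 7 (O(R) = 5 + 2*1 = 5 + 2 = 7)
O(20) + 305 = 7 + 305 = 312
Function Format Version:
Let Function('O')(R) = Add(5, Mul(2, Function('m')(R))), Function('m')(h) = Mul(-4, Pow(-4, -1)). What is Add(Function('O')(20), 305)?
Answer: 312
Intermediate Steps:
Function('m')(h) = 1 (Function('m')(h) = Mul(-4, Rational(-1, 4)) = 1)
Function('O')(R) = 7 (Function('O')(R) = Add(5, Mul(2, 1)) = Add(5, 2) = 7)
Add(Function('O')(20), 305) = Add(7, 305) = 312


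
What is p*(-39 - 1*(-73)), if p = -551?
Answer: -18734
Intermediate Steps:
p*(-39 - 1*(-73)) = -551*(-39 - 1*(-73)) = -551*(-39 + 73) = -551*34 = -18734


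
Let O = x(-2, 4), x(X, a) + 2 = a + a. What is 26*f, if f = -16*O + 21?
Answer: -1950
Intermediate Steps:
x(X, a) = -2 + 2*a (x(X, a) = -2 + (a + a) = -2 + 2*a)
O = 6 (O = -2 + 2*4 = -2 + 8 = 6)
f = -75 (f = -16*6 + 21 = -96 + 21 = -75)
26*f = 26*(-75) = -1950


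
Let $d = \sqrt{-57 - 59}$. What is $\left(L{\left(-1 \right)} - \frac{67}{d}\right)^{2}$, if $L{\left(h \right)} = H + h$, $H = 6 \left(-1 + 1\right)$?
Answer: $\frac{\left(-58 + 67 i \sqrt{29}\right)^{2}}{3364} \approx -37.698 - 12.442 i$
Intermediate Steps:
$H = 0$ ($H = 6 \cdot 0 = 0$)
$d = 2 i \sqrt{29}$ ($d = \sqrt{-116} = 2 i \sqrt{29} \approx 10.77 i$)
$L{\left(h \right)} = h$ ($L{\left(h \right)} = 0 + h = h$)
$\left(L{\left(-1 \right)} - \frac{67}{d}\right)^{2} = \left(-1 - \frac{67}{2 i \sqrt{29}}\right)^{2} = \left(-1 - 67 \left(- \frac{i \sqrt{29}}{58}\right)\right)^{2} = \left(-1 + \frac{67 i \sqrt{29}}{58}\right)^{2}$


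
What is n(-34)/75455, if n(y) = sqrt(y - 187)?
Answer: I*sqrt(221)/75455 ≈ 0.00019702*I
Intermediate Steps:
n(y) = sqrt(-187 + y)
n(-34)/75455 = sqrt(-187 - 34)/75455 = sqrt(-221)*(1/75455) = (I*sqrt(221))*(1/75455) = I*sqrt(221)/75455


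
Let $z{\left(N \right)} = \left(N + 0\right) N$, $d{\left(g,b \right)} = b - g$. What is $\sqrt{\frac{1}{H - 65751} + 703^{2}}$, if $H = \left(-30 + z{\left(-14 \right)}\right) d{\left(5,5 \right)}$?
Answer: $\frac{\sqrt{2136561383974458}}{65751} \approx 703.0$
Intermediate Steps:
$z{\left(N \right)} = N^{2}$ ($z{\left(N \right)} = N N = N^{2}$)
$H = 0$ ($H = \left(-30 + \left(-14\right)^{2}\right) \left(5 - 5\right) = \left(-30 + 196\right) \left(5 - 5\right) = 166 \cdot 0 = 0$)
$\sqrt{\frac{1}{H - 65751} + 703^{2}} = \sqrt{\frac{1}{0 - 65751} + 703^{2}} = \sqrt{\frac{1}{-65751} + 494209} = \sqrt{- \frac{1}{65751} + 494209} = \sqrt{\frac{32494735958}{65751}} = \frac{\sqrt{2136561383974458}}{65751}$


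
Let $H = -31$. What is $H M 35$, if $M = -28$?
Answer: $30380$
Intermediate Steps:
$H M 35 = \left(-31\right) \left(-28\right) 35 = 868 \cdot 35 = 30380$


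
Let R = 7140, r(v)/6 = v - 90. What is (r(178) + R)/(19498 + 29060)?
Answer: 1278/8093 ≈ 0.15791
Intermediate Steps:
r(v) = -540 + 6*v (r(v) = 6*(v - 90) = 6*(-90 + v) = -540 + 6*v)
(r(178) + R)/(19498 + 29060) = ((-540 + 6*178) + 7140)/(19498 + 29060) = ((-540 + 1068) + 7140)/48558 = (528 + 7140)*(1/48558) = 7668*(1/48558) = 1278/8093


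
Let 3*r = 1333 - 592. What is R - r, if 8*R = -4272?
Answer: -781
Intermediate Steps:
R = -534 (R = (1/8)*(-4272) = -534)
r = 247 (r = (1333 - 592)/3 = (1/3)*741 = 247)
R - r = -534 - 1*247 = -534 - 247 = -781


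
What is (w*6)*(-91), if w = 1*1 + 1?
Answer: -1092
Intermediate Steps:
w = 2 (w = 1 + 1 = 2)
(w*6)*(-91) = (2*6)*(-91) = 12*(-91) = -1092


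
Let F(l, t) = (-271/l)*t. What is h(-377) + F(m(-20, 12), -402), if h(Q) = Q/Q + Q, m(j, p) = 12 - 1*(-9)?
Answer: 33682/7 ≈ 4811.7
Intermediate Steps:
m(j, p) = 21 (m(j, p) = 12 + 9 = 21)
h(Q) = 1 + Q
F(l, t) = -271*t/l
h(-377) + F(m(-20, 12), -402) = (1 - 377) - 271*(-402)/21 = -376 - 271*(-402)*1/21 = -376 + 36314/7 = 33682/7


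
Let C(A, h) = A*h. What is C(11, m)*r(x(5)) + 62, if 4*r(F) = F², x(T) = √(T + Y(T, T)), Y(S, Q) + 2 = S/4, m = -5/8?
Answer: 7001/128 ≈ 54.695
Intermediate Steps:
m = -5/8 (m = -5*⅛ = -5/8 ≈ -0.62500)
Y(S, Q) = -2 + S/4
x(T) = √(-2 + 5*T/4) (x(T) = √(T + (-2 + T/4)) = √(-2 + 5*T/4))
r(F) = F²/4
C(11, m)*r(x(5)) + 62 = (11*(-5/8))*((√(-8 + 5*5)/2)²/4) + 62 = -55*(√(-8 + 25)/2)²/32 + 62 = -55*(√17/2)²/32 + 62 = -55*17/(32*4) + 62 = -55/8*17/16 + 62 = -935/128 + 62 = 7001/128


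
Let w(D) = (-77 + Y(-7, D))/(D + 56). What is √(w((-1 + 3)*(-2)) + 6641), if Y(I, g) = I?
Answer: 2*√280514/13 ≈ 81.482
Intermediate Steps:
w(D) = -84/(56 + D) (w(D) = (-77 - 7)/(D + 56) = -84/(56 + D))
√(w((-1 + 3)*(-2)) + 6641) = √(-84/(56 + (-1 + 3)*(-2)) + 6641) = √(-84/(56 + 2*(-2)) + 6641) = √(-84/(56 - 4) + 6641) = √(-84/52 + 6641) = √(-84*1/52 + 6641) = √(-21/13 + 6641) = √(86312/13) = 2*√280514/13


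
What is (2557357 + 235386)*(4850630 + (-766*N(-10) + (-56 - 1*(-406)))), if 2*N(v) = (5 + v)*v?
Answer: 13494059409690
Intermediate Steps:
N(v) = v*(5 + v)/2 (N(v) = ((5 + v)*v)/2 = (v*(5 + v))/2 = v*(5 + v)/2)
(2557357 + 235386)*(4850630 + (-766*N(-10) + (-56 - 1*(-406)))) = (2557357 + 235386)*(4850630 + (-383*(-10)*(5 - 10) + (-56 - 1*(-406)))) = 2792743*(4850630 + (-383*(-10)*(-5) + (-56 + 406))) = 2792743*(4850630 + (-766*25 + 350)) = 2792743*(4850630 + (-19150 + 350)) = 2792743*(4850630 - 18800) = 2792743*4831830 = 13494059409690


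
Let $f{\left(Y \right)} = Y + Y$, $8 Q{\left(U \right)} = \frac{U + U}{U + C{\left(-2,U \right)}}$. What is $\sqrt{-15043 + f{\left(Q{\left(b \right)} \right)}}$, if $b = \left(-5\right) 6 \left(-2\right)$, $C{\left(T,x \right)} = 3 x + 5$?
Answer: $\frac{i \sqrt{737101}}{7} \approx 122.65 i$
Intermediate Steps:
$C{\left(T,x \right)} = 5 + 3 x$
$b = 60$ ($b = \left(-30\right) \left(-2\right) = 60$)
$Q{\left(U \right)} = \frac{U}{4 \left(5 + 4 U\right)}$ ($Q{\left(U \right)} = \frac{\left(U + U\right) \frac{1}{U + \left(5 + 3 U\right)}}{8} = \frac{2 U \frac{1}{5 + 4 U}}{8} = \frac{U}{4 \left(5 + 4 U\right)}$)
$f{\left(Y \right)} = 2 Y$
$\sqrt{-15043 + f{\left(Q{\left(b \right)} \right)}} = \sqrt{-15043 + 2 \cdot \frac{1}{4} \cdot 60 \frac{1}{5 + 4 \cdot 60}} = \sqrt{-15043 + 2 \cdot \frac{1}{4} \cdot 60 \frac{1}{5 + 240}} = \sqrt{-15043 + 2 \cdot \frac{1}{4} \cdot 60 \cdot \frac{1}{245}} = \sqrt{-15043 + 2 \cdot \frac{3}{49}} = \sqrt{-15043 + \frac{6}{49}} = \sqrt{- \frac{737101}{49}} = \frac{i \sqrt{737101}}{7}$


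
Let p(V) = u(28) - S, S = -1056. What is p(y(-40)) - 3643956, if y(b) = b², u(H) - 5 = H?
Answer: -3642867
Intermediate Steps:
u(H) = 5 + H
p(V) = 1089 (p(V) = (5 + 28) - 1*(-1056) = 33 + 1056 = 1089)
p(y(-40)) - 3643956 = 1089 - 3643956 = -3642867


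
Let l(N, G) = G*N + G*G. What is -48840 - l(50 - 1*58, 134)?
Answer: -65724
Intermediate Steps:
l(N, G) = G**2 + G*N (l(N, G) = G*N + G**2 = G**2 + G*N)
-48840 - l(50 - 1*58, 134) = -48840 - 134*(134 + (50 - 1*58)) = -48840 - 134*(134 + (50 - 58)) = -48840 - 134*(134 - 8) = -48840 - 134*126 = -48840 - 1*16884 = -48840 - 16884 = -65724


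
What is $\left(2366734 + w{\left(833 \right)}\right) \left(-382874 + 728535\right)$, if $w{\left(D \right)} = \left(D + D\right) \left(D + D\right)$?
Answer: $1777489103690$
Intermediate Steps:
$w{\left(D \right)} = 4 D^{2}$ ($w{\left(D \right)} = 2 D 2 D = 4 D^{2}$)
$\left(2366734 + w{\left(833 \right)}\right) \left(-382874 + 728535\right) = \left(2366734 + 4 \cdot 833^{2}\right) \left(-382874 + 728535\right) = \left(2366734 + 4 \cdot 693889\right) 345661 = \left(2366734 + 2775556\right) 345661 = 5142290 \cdot 345661 = 1777489103690$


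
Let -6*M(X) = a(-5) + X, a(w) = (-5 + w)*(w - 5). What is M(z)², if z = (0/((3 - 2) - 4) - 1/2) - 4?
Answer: 36481/144 ≈ 253.34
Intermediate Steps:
a(w) = (-5 + w)² (a(w) = (-5 + w)*(-5 + w) = (-5 + w)²)
z = -9/2 (z = (0/(1 - 4) - 1*½) - 4 = (0/(-3) - ½) - 4 = (0*(-⅓) - ½) - 4 = (0 - ½) - 4 = -½ - 4 = -9/2 ≈ -4.5000)
M(X) = -50/3 - X/6 (M(X) = -((-5 - 5)² + X)/6 = -((-10)² + X)/6 = -(100 + X)/6 = -50/3 - X/6)
M(z)² = (-50/3 - ⅙*(-9/2))² = (-50/3 + ¾)² = (-191/12)² = 36481/144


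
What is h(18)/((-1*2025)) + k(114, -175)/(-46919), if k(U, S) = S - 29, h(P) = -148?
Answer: 7357112/95010975 ≈ 0.077434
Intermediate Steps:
k(U, S) = -29 + S
h(18)/((-1*2025)) + k(114, -175)/(-46919) = -148/((-1*2025)) + (-29 - 175)/(-46919) = -148/(-2025) - 204*(-1/46919) = -148*(-1/2025) + 204/46919 = 148/2025 + 204/46919 = 7357112/95010975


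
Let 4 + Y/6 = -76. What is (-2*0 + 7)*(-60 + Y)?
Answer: -3780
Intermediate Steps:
Y = -480 (Y = -24 + 6*(-76) = -24 - 456 = -480)
(-2*0 + 7)*(-60 + Y) = (-2*0 + 7)*(-60 - 480) = (0 + 7)*(-540) = 7*(-540) = -3780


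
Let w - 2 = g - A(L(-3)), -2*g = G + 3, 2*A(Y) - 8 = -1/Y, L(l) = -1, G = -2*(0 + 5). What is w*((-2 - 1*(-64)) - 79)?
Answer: -17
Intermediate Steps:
G = -10 (G = -2*5 = -10)
A(Y) = 4 - 1/(2*Y) (A(Y) = 4 + (-1/Y)/2 = 4 - 1/(2*Y))
g = 7/2 (g = -(-10 + 3)/2 = -1/2*(-7) = 7/2 ≈ 3.5000)
w = 1 (w = 2 + (7/2 - (4 - 1/2/(-1))) = 2 + (7/2 - (4 - 1/2*(-1))) = 2 + (7/2 - (4 + 1/2)) = 2 + (7/2 - 1*9/2) = 2 + (7/2 - 9/2) = 2 - 1 = 1)
w*((-2 - 1*(-64)) - 79) = 1*((-2 - 1*(-64)) - 79) = 1*((-2 + 64) - 79) = 1*(62 - 79) = 1*(-17) = -17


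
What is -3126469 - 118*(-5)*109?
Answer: -3062159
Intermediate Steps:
-3126469 - 118*(-5)*109 = -3126469 + 590*109 = -3126469 + 64310 = -3062159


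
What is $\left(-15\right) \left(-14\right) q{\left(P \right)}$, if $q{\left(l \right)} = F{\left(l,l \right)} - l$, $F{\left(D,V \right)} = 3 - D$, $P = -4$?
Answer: $2310$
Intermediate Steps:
$q{\left(l \right)} = 3 - 2 l$ ($q{\left(l \right)} = \left(3 - l\right) - l = 3 - 2 l$)
$\left(-15\right) \left(-14\right) q{\left(P \right)} = \left(-15\right) \left(-14\right) \left(3 - -8\right) = 210 \left(3 + 8\right) = 210 \cdot 11 = 2310$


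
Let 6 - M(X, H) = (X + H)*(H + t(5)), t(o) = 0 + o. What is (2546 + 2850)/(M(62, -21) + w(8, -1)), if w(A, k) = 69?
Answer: 5396/731 ≈ 7.3817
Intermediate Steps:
t(o) = o
M(X, H) = 6 - (5 + H)*(H + X) (M(X, H) = 6 - (X + H)*(H + 5) = 6 - (H + X)*(5 + H) = 6 - (5 + H)*(H + X))
(2546 + 2850)/(M(62, -21) + w(8, -1)) = (2546 + 2850)/((6 - 1*(-21)² - 5*(-21) - 5*62 - 1*(-21)*62) + 69) = 5396/((6 - 1*441 + 105 - 310 + 1302) + 69) = 5396/((6 - 441 + 105 - 310 + 1302) + 69) = 5396/(662 + 69) = 5396/731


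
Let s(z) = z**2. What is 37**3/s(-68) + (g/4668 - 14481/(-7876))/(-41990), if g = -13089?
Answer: 47914654258847/4374013312240 ≈ 10.954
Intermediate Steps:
37**3/s(-68) + (g/4668 - 14481/(-7876))/(-41990) = 37**3/((-68)**2) + (-13089/4668 - 14481/(-7876))/(-41990) = 50653/4624 + (-13089*1/4668 - 14481*(-1/7876))*(-1/41990) = 50653*(1/4624) + (-4363/1556 + 14481/7876)*(-1/41990) = 50653/4624 - 1478819/1531882*(-1/41990) = 50653/4624 + 1478819/64323725180 = 47914654258847/4374013312240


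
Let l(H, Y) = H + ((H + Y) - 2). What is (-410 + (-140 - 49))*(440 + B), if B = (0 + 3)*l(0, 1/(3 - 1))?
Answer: -521729/2 ≈ -2.6086e+5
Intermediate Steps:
l(H, Y) = -2 + Y + 2*H (l(H, Y) = H + (-2 + H + Y) = -2 + Y + 2*H)
B = -9/2 (B = (0 + 3)*(-2 + 1/(3 - 1) + 2*0) = 3*(-2 + 1/2 + 0) = 3*(-2 + ½ + 0) = 3*(-3/2) = -9/2 ≈ -4.5000)
(-410 + (-140 - 49))*(440 + B) = (-410 + (-140 - 49))*(440 - 9/2) = (-410 - 189)*(871/2) = -599*871/2 = -521729/2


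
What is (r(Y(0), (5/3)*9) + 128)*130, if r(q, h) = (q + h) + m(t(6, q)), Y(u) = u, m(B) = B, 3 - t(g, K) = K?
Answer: 18980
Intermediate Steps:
t(g, K) = 3 - K
r(q, h) = 3 + h (r(q, h) = (q + h) + (3 - q) = (h + q) + (3 - q) = 3 + h)
(r(Y(0), (5/3)*9) + 128)*130 = ((3 + (5/3)*9) + 128)*130 = ((3 + 15) + 128)*130 = (18 + 128)*130 = 146*130 = 18980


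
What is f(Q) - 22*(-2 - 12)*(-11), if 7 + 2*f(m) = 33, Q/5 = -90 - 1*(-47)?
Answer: -3375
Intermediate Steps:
Q = -215 (Q = 5*(-90 - 1*(-47)) = 5*(-90 + 47) = 5*(-43) = -215)
f(m) = 13 (f(m) = -7/2 + (½)*33 = -7/2 + 33/2 = 13)
f(Q) - 22*(-2 - 12)*(-11) = 13 - 22*(-2 - 12)*(-11) = 13 - 22*(-14)*(-11) = 13 + 308*(-11) = 13 - 3388 = -3375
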